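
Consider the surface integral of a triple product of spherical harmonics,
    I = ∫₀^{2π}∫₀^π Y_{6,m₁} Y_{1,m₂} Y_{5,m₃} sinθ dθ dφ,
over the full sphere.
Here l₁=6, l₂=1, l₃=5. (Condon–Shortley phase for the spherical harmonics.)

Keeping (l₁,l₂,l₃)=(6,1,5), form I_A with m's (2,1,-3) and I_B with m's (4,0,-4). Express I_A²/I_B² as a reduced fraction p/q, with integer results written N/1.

Same 6,1,5: normalisation and zero-m 3j drop out of the ratio.
A: Δ: 2! 10! 0! / 13! → 1/858; sum: t=2:+1/161280 = 1/161280; 3j²(6 1 5; 2 1 -3) = Δ·Π!·Σ² = 1/143  (sign +1)
B: Δ: 2! 10! 0! / 13! → 1/858; sum: t=1:−1/362880 = -1/362880; 3j²(6 1 5; 4 0 -4) = Δ·Π!·Σ² = 10/429  (sign +1)
I_A²/I_B² = (1/143)/(10/429) = 3/10

3/10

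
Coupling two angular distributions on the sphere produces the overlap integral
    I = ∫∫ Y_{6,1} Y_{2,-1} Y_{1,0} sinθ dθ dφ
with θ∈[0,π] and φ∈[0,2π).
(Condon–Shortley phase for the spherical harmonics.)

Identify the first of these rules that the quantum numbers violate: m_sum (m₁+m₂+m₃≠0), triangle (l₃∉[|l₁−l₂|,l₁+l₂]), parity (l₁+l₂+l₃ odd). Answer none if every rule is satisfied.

Σmᵢ = 0  ✓
l₃∈[|l₁−l₂|,l₁+l₂]=[4,8], have l₃=1  ✗
Σlᵢ = 9 ⇒ odd

triangle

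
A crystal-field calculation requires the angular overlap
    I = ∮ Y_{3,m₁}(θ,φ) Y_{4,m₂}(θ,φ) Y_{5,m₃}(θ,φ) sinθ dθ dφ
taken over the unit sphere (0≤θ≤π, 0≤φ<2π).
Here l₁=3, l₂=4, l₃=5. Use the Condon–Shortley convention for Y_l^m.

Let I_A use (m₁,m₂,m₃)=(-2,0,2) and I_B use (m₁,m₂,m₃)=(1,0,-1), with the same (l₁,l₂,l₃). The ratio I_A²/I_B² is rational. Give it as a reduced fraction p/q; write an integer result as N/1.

70/121

Shared (l₁,l₂,l₃)=(3,4,5): N and (l;000)² cancel in I_A²/I_B².
A: Δ = 2!·4!·6!/13! = 1/180180; Racah Σ t=1..2: t=1:−1/864 t=2:+1/576 = 1/1728; ⇒ 3j(3 4 5; -2 0 2)² = 5/1287, sgn -1
B: Δ = 2!·4!·6!/13! = 1/180180; Racah Σ t=0..2: t=0:+1/384 t=1:−1/216 t=2:+1/2304 = -11/6912; ⇒ 3j(3 4 5; 1 0 -1)² = 11/1638, sgn -1
I_A²/I_B² = (5/1287)/(11/1638) = 70/121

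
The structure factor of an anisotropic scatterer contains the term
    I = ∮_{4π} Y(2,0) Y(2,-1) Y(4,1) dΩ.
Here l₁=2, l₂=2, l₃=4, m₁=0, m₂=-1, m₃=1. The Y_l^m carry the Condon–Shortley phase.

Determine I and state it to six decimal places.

Rules hold: Σm=0, L=8 even, 0≤4≤4.
N = 5·5·9 = 225
Δ = 0!·4!·4!/9! = 1/630
Racah Σ t=0..0: t=0:+1/16 = 1/16
⇒ 3j(2 2 4; 0 0 0)² = 2/35, sgn +1
Racah Σ t=0..0: t=0:+1/24 = 1/24
⇒ 3j(2 2 4; 0 -1 1)² = 1/21, sgn -1
4πI² = N·(3j₀)²·(3jₘ)² = 30/49
I = -1·√(0.612245/4π) = -0.22072812

-0.220728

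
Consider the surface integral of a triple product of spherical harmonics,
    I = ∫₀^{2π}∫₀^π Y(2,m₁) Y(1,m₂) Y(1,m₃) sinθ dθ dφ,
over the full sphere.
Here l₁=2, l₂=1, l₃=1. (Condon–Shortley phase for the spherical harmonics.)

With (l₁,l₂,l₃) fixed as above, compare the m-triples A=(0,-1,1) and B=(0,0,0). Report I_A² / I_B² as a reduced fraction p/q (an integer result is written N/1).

1/4

l's match ⇒ only the (l;m) 3-j factors differ between A and B.
A: triangle coeff Δ(2,1,1) = 1/30; Σ_t [0,0]: t=0:+1/4 = 1/4; (3j)²=1/30 [(2 1 1; 0 -1 1)], sign=+1
B: triangle coeff Δ(2,1,1) = 1/30; Σ_t [1,1]: t=1:−1/1 = -1/1; (3j)²=2/15 [(2 1 1; 0 0 0)], sign=+1
I_A²/I_B² = (1/30)/(2/15) = 1/4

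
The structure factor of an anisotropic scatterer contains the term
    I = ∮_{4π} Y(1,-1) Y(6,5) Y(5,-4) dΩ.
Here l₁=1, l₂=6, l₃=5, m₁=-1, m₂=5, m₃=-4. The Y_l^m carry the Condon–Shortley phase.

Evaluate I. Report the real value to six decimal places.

Rules hold: Σm=0, L=12 even, 5≤5≤7.
N = 3·13·11 = 429
Δ = 2!·0!·10!/13! = 1/858
Racah Σ t=1..1: t=1:−1/14400 = -1/14400
⇒ 3j(1 6 5; 0 0 0)² = 6/143, sgn +1
Racah Σ t=2..2: t=2:+1/725760 = 1/725760
⇒ 3j(1 6 5; -1 5 -4)² = 5/78, sgn -1
4πI² = N·(3j₀)²·(3jₘ)² = 15/13
I = -1·√(1.15385/4π) = -0.30301841

-0.303018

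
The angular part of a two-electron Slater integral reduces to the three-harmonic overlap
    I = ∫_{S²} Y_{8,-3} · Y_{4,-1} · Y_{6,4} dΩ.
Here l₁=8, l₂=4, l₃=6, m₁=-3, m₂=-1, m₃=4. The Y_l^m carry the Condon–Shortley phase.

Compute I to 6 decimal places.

m-sum 0 ✓  L=18 even ✓  4≤6≤12 ✓
Π(2lᵢ+1) = 17×9×13 = 1989
triangle coeff Δ(8,4,6) = 1/23279256
Σ_t [2,4]: t=2:+1/1658880 t=3:−1/518400 t=4:+1/1658880 = -1/1382400
(3j)²=504/46189 [(8 4 6; 0 0 0)], sign=-1
Σ_t [1,3]: t=1:−1/870912000 t=2:+1/17418240 t=3:−1/5806080 = -101/870912000
(3j)²=10201/705432 [(8 4 6; -3 -1 4)], sign=-1
⇒ 4πI² = 275427/877591
I = (+1)√(275427/877591/(4π)) = 0.15803462

0.158035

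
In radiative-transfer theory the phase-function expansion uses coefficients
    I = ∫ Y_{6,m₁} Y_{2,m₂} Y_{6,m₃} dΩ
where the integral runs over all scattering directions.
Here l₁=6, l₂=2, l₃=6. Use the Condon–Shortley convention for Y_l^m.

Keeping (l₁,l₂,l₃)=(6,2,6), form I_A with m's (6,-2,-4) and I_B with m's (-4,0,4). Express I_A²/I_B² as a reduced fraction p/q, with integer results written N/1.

11/1

Same 6,2,6: normalisation and zero-m 3j drop out of the ratio.
A: Δ: 2! 10! 2! / 15! → 1/90090; sum: t=0:+1/14515200 = 1/14515200; 3j²(6 2 6; 6 -2 -4) = Δ·Π!·Σ² = 2/455  (sign +1)
B: Δ: 2! 10! 2! / 15! → 1/90090; sum: t=0:+1/14515200 t=1:−1/362880 t=2:+1/322560 = 1/2419200; 3j²(6 2 6; -4 0 4) = Δ·Π!·Σ² = 2/5005  (sign +1)
I_A²/I_B² = (2/455)/(2/5005) = 11/1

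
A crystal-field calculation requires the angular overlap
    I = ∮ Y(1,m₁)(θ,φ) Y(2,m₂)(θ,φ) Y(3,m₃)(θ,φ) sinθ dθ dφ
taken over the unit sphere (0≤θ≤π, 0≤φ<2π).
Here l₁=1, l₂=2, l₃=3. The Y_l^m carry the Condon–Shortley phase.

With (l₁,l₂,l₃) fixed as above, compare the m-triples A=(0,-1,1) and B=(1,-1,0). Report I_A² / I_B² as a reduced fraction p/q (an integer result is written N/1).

l's match ⇒ only the (l;m) 3-j factors differ between A and B.
A: triangle coeff Δ(1,2,3) = 1/105; Σ_t [0,0]: t=0:+1/6 = 1/6; (3j)²=8/105 [(1 2 3; 0 -1 1)], sign=+1
B: triangle coeff Δ(1,2,3) = 1/105; Σ_t [0,0]: t=0:+1/12 = 1/12; (3j)²=1/35 [(1 2 3; 1 -1 0)], sign=-1
I_A²/I_B² = (8/105)/(1/35) = 8/3

8/3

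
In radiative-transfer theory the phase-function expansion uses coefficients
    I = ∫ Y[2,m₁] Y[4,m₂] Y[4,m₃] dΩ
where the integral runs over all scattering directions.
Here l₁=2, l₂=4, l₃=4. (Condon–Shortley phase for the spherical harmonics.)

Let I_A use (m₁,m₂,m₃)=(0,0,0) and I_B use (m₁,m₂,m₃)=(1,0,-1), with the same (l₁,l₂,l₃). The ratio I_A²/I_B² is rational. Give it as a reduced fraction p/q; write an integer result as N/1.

l's match ⇒ only the (l;m) 3-j factors differ between A and B.
A: triangle coeff Δ(2,4,4) = 1/13860; Σ_t [0,2]: t=0:+1/192 t=1:−1/36 t=2:+1/192 = -5/288; (3j)²=20/693 [(2 4 4; 0 0 0)], sign=-1
B: triangle coeff Δ(2,4,4) = 1/13860; Σ_t [0,1]: t=0:+1/96 t=1:−1/72 = -1/288; (3j)²=1/462 [(2 4 4; 1 0 -1)], sign=+1
I_A²/I_B² = (20/693)/(1/462) = 40/3

40/3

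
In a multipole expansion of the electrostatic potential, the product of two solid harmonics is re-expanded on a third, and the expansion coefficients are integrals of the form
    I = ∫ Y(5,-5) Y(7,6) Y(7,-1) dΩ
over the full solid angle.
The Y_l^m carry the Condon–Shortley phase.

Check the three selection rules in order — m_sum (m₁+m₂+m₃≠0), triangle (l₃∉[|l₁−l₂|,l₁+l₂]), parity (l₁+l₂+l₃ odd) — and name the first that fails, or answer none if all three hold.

azimuthal sum: -5 + 6 − 1 = 0  ✓
2 ≤ 7 ≤ 12 (triangle on l)  ✓
L = 5 + 7 + 7 = 19 (odd)  ✗

parity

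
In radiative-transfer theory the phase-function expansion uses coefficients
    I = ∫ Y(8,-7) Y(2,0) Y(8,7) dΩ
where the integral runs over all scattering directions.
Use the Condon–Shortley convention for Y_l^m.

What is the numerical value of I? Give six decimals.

0.165996

m-sum 0 ✓  L=18 even ✓  6≤8≤10 ✓
Π(2lᵢ+1) = 17×5×17 = 1445
triangle coeff Δ(8,2,8) = 1/348840
Σ_t [0,2]: t=0:+1/116121600 t=1:−1/25401600 t=2:+1/116121600 = -1/45158400
(3j)²=24/1615 [(8 2 8; 0 0 0)], sign=-1
Σ_t [1,2]: t=1:−1/87178291200 t=2:+1/24908083200 = 1/34871316480
(3j)²=125/7752 [(8 2 8; -7 0 7)], sign=-1
⇒ 4πI² = 125/361
I = (+1)√(125/361/(4π)) = 0.16599556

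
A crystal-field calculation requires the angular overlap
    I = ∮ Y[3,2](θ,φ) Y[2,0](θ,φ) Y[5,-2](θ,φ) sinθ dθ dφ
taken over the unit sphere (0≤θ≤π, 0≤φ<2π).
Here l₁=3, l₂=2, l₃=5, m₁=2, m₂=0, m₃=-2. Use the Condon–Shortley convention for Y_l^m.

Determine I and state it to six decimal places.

0.190188

m-sum 0 ✓  L=10 even ✓  1≤5≤5 ✓
Π(2lᵢ+1) = 7×5×11 = 385
triangle coeff Δ(3,2,5) = 1/2310
Σ_t [0,0]: t=0:+1/144 = 1/144
(3j)²=10/231 [(3 2 5; 0 0 0)], sign=-1
Σ_t [0,0]: t=0:+1/480 = 1/480
(3j)²=3/110 [(3 2 5; 2 0 -2)], sign=-1
⇒ 4πI² = 5/11
I = (+1)√(5/11/(4π)) = 0.19018827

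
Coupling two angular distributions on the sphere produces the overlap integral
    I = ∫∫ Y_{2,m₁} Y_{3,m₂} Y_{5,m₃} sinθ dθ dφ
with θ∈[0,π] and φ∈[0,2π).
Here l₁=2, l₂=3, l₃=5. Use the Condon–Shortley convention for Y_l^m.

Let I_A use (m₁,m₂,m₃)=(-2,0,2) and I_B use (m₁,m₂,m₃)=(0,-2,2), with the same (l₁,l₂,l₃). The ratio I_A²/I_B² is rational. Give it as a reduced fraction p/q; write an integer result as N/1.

l's match ⇒ only the (l;m) 3-j factors differ between A and B.
A: triangle coeff Δ(2,3,5) = 1/2310; Σ_t [0,0]: t=0:+1/864 = 1/864; (3j)²=1/66 [(2 3 5; -2 0 2)], sign=-1
B: triangle coeff Δ(2,3,5) = 1/2310; Σ_t [0,0]: t=0:+1/480 = 1/480; (3j)²=3/110 [(2 3 5; 0 -2 2)], sign=-1
I_A²/I_B² = (1/66)/(3/110) = 5/9

5/9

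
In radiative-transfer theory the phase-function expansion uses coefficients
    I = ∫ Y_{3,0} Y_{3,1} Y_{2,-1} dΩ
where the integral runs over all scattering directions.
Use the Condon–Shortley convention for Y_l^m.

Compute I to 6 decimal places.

Checks pass: Σm=0; 8 even; l₃=2∈[0,6].
(2·3+1)(2·3+1)(2·2+1) = 245
Δ: 4! 2! 2! / 9! → 1/3780
sum: t=1:−1/24 t=2:+1/4 t=3:−1/24 = 1/6
3j²(3 3 2; 0 0 0) = Δ·Π!·Σ² = 4/105  (sign +1)
sum: t=2:+1/8 t=3:−1/12 = 1/24
3j²(3 3 2; 0 1 -1) = Δ·Π!·Σ² = 1/210  (sign -1)
combine: 4πI² = 245·4/105·1/210 = 2/45
take √, sign -1: I = -0.05947080

-0.059471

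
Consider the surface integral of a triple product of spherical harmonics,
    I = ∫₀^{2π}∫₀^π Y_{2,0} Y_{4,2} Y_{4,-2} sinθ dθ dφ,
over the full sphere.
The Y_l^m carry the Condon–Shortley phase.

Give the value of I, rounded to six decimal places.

0.065536

m-sum 0 ✓  L=10 even ✓  2≤4≤6 ✓
Π(2lᵢ+1) = 5×9×9 = 405
triangle coeff Δ(2,4,4) = 1/13860
Σ_t [0,2]: t=0:+1/192 t=1:−1/36 t=2:+1/192 = -5/288
(3j)²=20/693 [(2 4 4; 0 0 0)], sign=-1
Σ_t [0,2]: t=0:+1/2880 t=1:−1/120 t=2:+1/192 = -1/360
(3j)²=16/3465 [(2 4 4; 0 2 -2)], sign=-1
⇒ 4πI² = 320/5929
I = (+1)√(320/5929/(4π)) = 0.06553591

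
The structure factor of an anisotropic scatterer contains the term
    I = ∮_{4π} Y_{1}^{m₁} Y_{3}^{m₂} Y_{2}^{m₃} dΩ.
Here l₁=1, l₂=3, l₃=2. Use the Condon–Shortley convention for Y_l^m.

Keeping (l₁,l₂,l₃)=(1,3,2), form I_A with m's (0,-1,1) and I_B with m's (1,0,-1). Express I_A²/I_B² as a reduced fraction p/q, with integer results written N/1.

Shared (l₁,l₂,l₃)=(1,3,2): N and (l;000)² cancel in I_A²/I_B².
A: Δ = 2!·0!·4!/7! = 1/105; Racah Σ t=1..1: t=1:−1/6 = -1/6; ⇒ 3j(1 3 2; 0 -1 1)² = 8/105, sgn +1
B: Δ = 2!·0!·4!/7! = 1/105; Racah Σ t=0..0: t=0:+1/12 = 1/12; ⇒ 3j(1 3 2; 1 0 -1)² = 1/35, sgn -1
I_A²/I_B² = (8/105)/(1/35) = 8/3

8/3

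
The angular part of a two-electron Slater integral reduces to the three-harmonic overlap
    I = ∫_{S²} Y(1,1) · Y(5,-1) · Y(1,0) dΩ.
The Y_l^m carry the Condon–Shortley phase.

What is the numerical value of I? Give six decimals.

l₃=1 ∉ [4,6] — triangle fails ⇒ I = 0

0.000000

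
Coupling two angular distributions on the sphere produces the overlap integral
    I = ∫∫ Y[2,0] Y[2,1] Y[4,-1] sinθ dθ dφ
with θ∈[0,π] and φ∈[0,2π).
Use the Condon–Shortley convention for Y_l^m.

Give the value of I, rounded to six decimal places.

Checks pass: Σm=0; 8 even; l₃=4∈[0,4].
(2·2+1)(2·2+1)(2·4+1) = 225
Δ: 0! 4! 4! / 9! → 1/630
sum: t=0:+1/16 = 1/16
3j²(2 2 4; 0 0 0) = Δ·Π!·Σ² = 2/35  (sign +1)
sum: t=0:+1/24 = 1/24
3j²(2 2 4; 0 1 -1) = Δ·Π!·Σ² = 1/21  (sign -1)
combine: 4πI² = 225·2/35·1/21 = 30/49
take √, sign -1: I = -0.22072812

-0.220728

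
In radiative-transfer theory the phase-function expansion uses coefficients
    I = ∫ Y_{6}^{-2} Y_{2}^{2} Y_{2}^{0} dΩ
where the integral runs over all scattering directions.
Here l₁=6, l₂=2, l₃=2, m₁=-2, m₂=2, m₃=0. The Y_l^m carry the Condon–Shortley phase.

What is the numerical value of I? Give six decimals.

0.000000

triangle: need 4≤l₃≤8, have 2; I=0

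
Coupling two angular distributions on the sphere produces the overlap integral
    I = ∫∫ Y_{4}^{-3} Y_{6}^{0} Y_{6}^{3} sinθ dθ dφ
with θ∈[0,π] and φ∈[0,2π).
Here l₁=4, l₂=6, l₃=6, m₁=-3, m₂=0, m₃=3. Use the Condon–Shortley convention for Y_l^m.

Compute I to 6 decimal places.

0.109740

m-sum 0 ✓  L=16 even ✓  2≤6≤10 ✓
Π(2lᵢ+1) = 9×13×13 = 1521
triangle coeff Δ(4,6,6) = 1/15315300
Σ_t [0,4]: t=0:+1/829440 t=1:−1/25920 t=2:+1/9216 t=3:−1/25920 t=4:+1/829440 = 7/207360
(3j)²=28/2431 [(4 6 6; 0 0 0)], sign=+1
Σ_t [3,4]: t=3:−1/103680 t=4:+1/207360 = -1/207360
(3j)²=21/2431 [(4 6 6; -3 0 3)], sign=+1
⇒ 4πI² = 5292/34969
I = (+1)√(5292/34969/(4π)) = 0.10973960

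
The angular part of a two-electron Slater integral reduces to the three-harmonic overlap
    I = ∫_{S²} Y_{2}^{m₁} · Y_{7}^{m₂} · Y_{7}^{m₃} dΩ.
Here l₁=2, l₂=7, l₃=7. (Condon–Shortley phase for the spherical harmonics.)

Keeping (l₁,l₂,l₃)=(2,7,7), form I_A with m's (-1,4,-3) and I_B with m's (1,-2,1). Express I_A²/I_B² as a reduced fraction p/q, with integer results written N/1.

Same 2,7,7: normalisation and zero-m 3j drop out of the ratio.
A: Δ: 2! 2! 12! / 17! → 1/185640; sum: t=1:−1/14515200 t=2:+1/4354560 = 1/6220800; 3j²(2 7 7; -1 4 -3) = Δ·Π!·Σ² = 77/4420  (sign +1)
B: Δ: 2! 2! 12! / 17! → 1/185640; sum: t=0:+1/1209600 t=1:−1/1935360 = 1/3225600; 3j²(2 7 7; 1 -2 1) = Δ·Π!·Σ² = 243/61880  (sign +1)
I_A²/I_B² = (77/4420)/(243/61880) = 1078/243

1078/243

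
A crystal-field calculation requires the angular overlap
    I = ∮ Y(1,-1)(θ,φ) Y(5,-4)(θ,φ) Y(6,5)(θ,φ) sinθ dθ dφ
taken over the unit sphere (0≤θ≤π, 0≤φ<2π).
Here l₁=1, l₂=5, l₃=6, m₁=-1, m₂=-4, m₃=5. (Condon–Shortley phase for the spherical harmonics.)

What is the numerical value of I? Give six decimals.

m-sum 0 ✓  L=12 even ✓  4≤6≤6 ✓
Π(2lᵢ+1) = 3×11×13 = 429
triangle coeff Δ(1,5,6) = 1/858
Σ_t [0,0]: t=0:+1/14400 = 1/14400
(3j)²=6/143 [(1 5 6; 0 0 0)], sign=+1
Σ_t [0,0]: t=0:+1/725760 = 1/725760
(3j)²=5/78 [(1 5 6; -1 -4 5)], sign=-1
⇒ 4πI² = 15/13
I = (-1)√(15/13/(4π)) = -0.30301841

-0.303018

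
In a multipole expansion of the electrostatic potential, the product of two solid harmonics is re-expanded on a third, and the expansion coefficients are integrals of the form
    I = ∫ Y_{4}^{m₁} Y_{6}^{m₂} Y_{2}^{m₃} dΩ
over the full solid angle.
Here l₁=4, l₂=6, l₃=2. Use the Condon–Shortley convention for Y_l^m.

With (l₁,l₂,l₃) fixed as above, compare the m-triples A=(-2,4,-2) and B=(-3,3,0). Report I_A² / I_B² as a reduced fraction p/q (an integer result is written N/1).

Same 4,6,2: normalisation and zero-m 3j drop out of the ratio.
A: Δ: 8! 0! 4! / 13! → 1/6435; sum: t=6:+1/34560 = 1/34560; 3j²(4 6 2; -2 4 -2) = Δ·Π!·Σ² = 14/429  (sign +1)
B: Δ: 8! 0! 4! / 13! → 1/6435; sum: t=7:−1/20160 = -1/20160; 3j²(4 6 2; -3 3 0) = Δ·Π!·Σ² = 12/715  (sign -1)
I_A²/I_B² = (14/429)/(12/715) = 35/18

35/18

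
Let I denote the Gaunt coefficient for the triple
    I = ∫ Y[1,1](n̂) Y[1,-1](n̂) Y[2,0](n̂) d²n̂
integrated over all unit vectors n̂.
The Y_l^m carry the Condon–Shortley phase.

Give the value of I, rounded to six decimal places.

m-sum 0 ✓  L=4 even ✓  0≤2≤2 ✓
Π(2lᵢ+1) = 3×3×5 = 45
triangle coeff Δ(1,1,2) = 1/30
Σ_t [0,0]: t=0:+1/1 = 1/1
(3j)²=2/15 [(1 1 2; 0 0 0)], sign=+1
Σ_t [0,0]: t=0:+1/4 = 1/4
(3j)²=1/30 [(1 1 2; 1 -1 0)], sign=+1
⇒ 4πI² = 1/5
I = (+1)√(1/5/(4π)) = 0.12615663

0.126157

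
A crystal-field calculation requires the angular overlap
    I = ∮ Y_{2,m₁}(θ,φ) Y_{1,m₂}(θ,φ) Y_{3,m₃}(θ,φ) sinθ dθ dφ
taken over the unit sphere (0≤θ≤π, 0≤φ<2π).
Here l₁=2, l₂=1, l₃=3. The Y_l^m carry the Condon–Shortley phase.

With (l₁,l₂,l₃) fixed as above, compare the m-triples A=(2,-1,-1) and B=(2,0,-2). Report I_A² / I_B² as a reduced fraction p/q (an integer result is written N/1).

Shared (l₁,l₂,l₃)=(2,1,3): N and (l;000)² cancel in I_A²/I_B².
A: Δ = 0!·4!·2!/7! = 1/105; Racah Σ t=0..0: t=0:+1/48 = 1/48; ⇒ 3j(2 1 3; 2 -1 -1)² = 1/105, sgn +1
B: Δ = 0!·4!·2!/7! = 1/105; Racah Σ t=0..0: t=0:+1/24 = 1/24; ⇒ 3j(2 1 3; 2 0 -2)² = 1/21, sgn -1
I_A²/I_B² = (1/105)/(1/21) = 1/5

1/5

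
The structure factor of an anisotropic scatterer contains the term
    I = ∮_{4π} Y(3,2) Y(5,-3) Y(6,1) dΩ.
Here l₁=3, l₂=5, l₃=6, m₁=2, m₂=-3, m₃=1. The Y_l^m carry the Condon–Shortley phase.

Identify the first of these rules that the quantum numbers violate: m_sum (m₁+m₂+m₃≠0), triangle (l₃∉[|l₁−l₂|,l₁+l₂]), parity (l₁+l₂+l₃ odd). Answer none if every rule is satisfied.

none

m₁+m₂+m₃ = 2 − 3 + 1 = 0  ✓
triangle: |3−5|=2 ≤ l₃=6 ≤ 3+5=8  ✓
parity: l₁+l₂+l₃ = 14 is even  ✓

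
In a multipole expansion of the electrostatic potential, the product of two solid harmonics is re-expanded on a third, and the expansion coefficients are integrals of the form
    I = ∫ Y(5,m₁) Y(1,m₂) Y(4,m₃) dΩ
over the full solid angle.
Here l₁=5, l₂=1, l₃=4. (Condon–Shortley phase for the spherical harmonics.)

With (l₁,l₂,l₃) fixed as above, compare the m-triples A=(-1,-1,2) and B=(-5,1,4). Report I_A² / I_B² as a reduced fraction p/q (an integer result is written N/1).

2/15

Same 5,1,4: normalisation and zero-m 3j drop out of the ratio.
A: Δ: 2! 8! 0! / 11! → 1/495; sum: t=0:+1/2880 = 1/2880; 3j²(5 1 4; -1 -1 2) = Δ·Π!·Σ² = 2/165  (sign +1)
B: Δ: 2! 8! 0! / 11! → 1/495; sum: t=2:+1/80640 = 1/80640; 3j²(5 1 4; -5 1 4) = Δ·Π!·Σ² = 1/11  (sign +1)
I_A²/I_B² = (2/165)/(1/11) = 2/15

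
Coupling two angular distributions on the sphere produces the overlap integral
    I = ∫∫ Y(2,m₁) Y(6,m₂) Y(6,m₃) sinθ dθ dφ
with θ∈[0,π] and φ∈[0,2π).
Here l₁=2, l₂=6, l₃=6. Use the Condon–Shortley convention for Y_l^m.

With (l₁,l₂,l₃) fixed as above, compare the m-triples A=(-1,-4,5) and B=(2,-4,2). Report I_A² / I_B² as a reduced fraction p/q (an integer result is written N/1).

33/20

Same 2,6,6: normalisation and zero-m 3j drop out of the ratio.
A: Δ: 2! 2! 10! / 15! → 1/90090; sum: t=1:−1/725760 t=2:+1/7257600 = -1/806400; 3j²(2 6 6; -1 -4 5) = Δ·Π!·Σ² = 27/910  (sign +1)
B: Δ: 2! 2! 10! / 15! → 1/90090; sum: t=0:+1/322560 = 1/322560; 3j²(2 6 6; 2 -4 2) = Δ·Π!·Σ² = 18/1001  (sign +1)
I_A²/I_B² = (27/910)/(18/1001) = 33/20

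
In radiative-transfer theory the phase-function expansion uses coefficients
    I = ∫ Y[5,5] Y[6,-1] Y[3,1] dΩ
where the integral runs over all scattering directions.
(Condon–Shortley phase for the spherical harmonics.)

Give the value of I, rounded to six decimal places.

m-sum = 5 − 1 + 1 = 5 ≠ 0 ⇒ I = 0

0.000000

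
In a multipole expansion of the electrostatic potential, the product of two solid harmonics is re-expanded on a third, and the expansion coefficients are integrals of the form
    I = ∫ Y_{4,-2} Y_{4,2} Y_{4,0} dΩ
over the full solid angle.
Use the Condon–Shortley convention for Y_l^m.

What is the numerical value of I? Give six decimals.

-0.083698

Checks pass: Σm=0; 12 even; l₃=4∈[0,8].
(2·4+1)(2·4+1)(2·4+1) = 729
Δ: 4! 4! 4! / 13! → 1/450450
sum: t=0:+1/13824 t=1:−1/216 t=2:+1/64 t=3:−1/216 t=4:+1/13824 = 5/768
3j²(4 4 4; 0 0 0) = Δ·Π!·Σ² = 18/1001  (sign +1)
sum: t=2:+1/2304 t=3:−1/216 t=4:+1/384 = -11/6912
3j²(4 4 4; -2 2 0) = Δ·Π!·Σ² = 11/1638  (sign -1)
combine: 4πI² = 729·18/1001·11/1638 = 729/8281
take √, sign -1: I = -0.08369845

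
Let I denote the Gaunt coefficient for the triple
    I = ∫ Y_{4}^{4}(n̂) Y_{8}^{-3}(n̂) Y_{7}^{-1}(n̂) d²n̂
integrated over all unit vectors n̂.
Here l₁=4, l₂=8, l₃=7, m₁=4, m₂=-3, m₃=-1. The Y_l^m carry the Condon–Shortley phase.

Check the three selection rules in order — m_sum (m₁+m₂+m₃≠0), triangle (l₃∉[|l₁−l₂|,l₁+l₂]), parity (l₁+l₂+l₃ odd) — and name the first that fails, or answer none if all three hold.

Σmᵢ = 0  ✓
l₃∈[|l₁−l₂|,l₁+l₂]=[4,12], have l₃=7  ✓
Σlᵢ = 19 ⇒ odd  ✗

parity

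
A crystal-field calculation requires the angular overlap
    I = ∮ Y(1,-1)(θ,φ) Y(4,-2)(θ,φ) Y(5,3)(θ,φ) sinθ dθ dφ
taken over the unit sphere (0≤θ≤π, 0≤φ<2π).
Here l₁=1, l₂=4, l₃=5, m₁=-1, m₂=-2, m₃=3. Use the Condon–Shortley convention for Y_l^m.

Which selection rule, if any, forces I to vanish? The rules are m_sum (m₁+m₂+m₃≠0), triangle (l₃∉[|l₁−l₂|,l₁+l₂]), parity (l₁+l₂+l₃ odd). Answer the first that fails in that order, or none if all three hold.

azimuthal sum: -1 − 2 + 3 = 0  ✓
3 ≤ 5 ≤ 5 (triangle on l)  ✓
L = 1 + 4 + 5 = 10 (even)  ✓

none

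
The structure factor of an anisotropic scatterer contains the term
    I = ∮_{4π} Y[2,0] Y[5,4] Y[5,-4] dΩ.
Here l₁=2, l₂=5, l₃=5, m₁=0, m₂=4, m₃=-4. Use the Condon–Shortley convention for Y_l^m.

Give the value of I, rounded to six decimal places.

-0.097044

Rules hold: Σm=0, L=12 even, 3≤5≤7.
N = 5·11·11 = 605
Δ = 2!·2!·8!/13! = 1/38610
Racah Σ t=0..2: t=0:+1/2880 t=1:−1/576 t=2:+1/2880 = -1/960
⇒ 3j(2 5 5; 0 0 0)² = 10/429, sgn +1
Racah Σ t=1..2: t=1:−1/40320 t=2:+1/20160 = 1/40320
⇒ 3j(2 5 5; 0 4 -4)² = 6/715, sgn -1
4πI² = N·(3j₀)²·(3jₘ)² = 20/169
I = -1·√(0.118343/4π) = -0.09704356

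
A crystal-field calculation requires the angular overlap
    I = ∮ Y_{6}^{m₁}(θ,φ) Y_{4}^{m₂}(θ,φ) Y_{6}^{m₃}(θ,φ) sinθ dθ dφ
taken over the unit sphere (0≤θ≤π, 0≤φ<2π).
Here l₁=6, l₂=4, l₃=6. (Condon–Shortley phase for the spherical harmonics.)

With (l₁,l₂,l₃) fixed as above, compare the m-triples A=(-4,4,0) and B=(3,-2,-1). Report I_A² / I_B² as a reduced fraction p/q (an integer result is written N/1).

Same 6,4,6: normalisation and zero-m 3j drop out of the ratio.
A: Δ: 4! 8! 4! / 17! → 1/15315300; sum: t=4:+1/829440 = 1/829440; 3j²(6 4 6; -4 4 0) = Δ·Π!·Σ² = 35/2431  (sign +1)
B: Δ: 4! 8! 4! / 17! → 1/15315300; sum: t=0:+1/69120 t=1:−1/51840 t=2:+1/483840 = -1/362880; 3j²(6 4 6; 3 -2 -1) = Δ·Π!·Σ² = 16/17017  (sign +1)
I_A²/I_B² = (35/2431)/(16/17017) = 245/16

245/16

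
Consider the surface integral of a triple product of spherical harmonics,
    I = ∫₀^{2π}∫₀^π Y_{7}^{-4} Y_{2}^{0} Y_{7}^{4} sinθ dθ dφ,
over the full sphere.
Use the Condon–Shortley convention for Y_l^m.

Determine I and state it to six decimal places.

Rules hold: Σm=0, L=16 even, 5≤7≤9.
N = 15·5·15 = 1125
Δ = 2!·12!·2!/17! = 1/185640
Racah Σ t=0..2: t=0:+1/2419200 t=1:−1/518400 t=2:+1/2419200 = -1/907200
⇒ 3j(7 2 7; 0 0 0)² = 56/3315, sgn +1
Racah Σ t=0..2: t=0:+1/159667200 t=1:−1/7257600 t=2:+1/8709120 = -1/59875200
⇒ 3j(7 2 7; -4 0 4)² = 8/23205, sgn +1
4πI² = N·(3j₀)²·(3jₘ)² = 320/48841
I = +1·√(0.00655187/4π) = 0.02283378

0.022834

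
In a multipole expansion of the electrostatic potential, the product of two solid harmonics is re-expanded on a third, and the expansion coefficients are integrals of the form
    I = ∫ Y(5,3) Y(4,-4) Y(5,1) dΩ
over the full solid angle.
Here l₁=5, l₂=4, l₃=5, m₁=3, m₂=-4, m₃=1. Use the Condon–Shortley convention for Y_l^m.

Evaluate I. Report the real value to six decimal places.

-0.168084

Checks pass: Σm=0; 14 even; l₃=5∈[1,9].
(2·5+1)(2·4+1)(2·5+1) = 1089
Δ: 4! 6! 4! / 15! → 1/3153150
sum: t=0:+1/69120 t=1:−1/1728 t=2:+1/576 t=3:−1/1728 t=4:+1/69120 = 7/11520
3j²(5 4 5; 0 0 0) = Δ·Π!·Σ² = 2/143  (sign -1)
sum: t=0:+1/27648 = 1/27648
3j²(5 4 5; 3 -4 1) = Δ·Π!·Σ² = 10/429  (sign +1)
combine: 4πI² = 1089·2/143·10/429 = 60/169
take √, sign -1: I = -0.16808437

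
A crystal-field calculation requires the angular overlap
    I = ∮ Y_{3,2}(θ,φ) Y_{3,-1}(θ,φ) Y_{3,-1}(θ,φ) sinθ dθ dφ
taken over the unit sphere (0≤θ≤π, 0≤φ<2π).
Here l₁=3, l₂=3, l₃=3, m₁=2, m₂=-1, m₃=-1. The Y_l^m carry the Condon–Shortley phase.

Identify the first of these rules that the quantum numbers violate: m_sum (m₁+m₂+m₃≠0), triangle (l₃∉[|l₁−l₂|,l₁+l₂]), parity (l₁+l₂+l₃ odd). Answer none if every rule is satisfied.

parity

m₁+m₂+m₃ = 2 − 1 − 1 = 0  ✓
triangle: |3−3|=0 ≤ l₃=3 ≤ 3+3=6  ✓
parity: l₁+l₂+l₃ = 9 is odd  ✗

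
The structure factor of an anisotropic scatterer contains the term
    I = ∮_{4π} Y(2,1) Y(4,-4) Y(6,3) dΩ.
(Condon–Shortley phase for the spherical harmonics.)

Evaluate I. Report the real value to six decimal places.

Rules hold: Σm=0, L=12 even, 2≤6≤6.
N = 5·9·13 = 585
Δ = 0!·4!·8!/13! = 1/6435
Racah Σ t=0..0: t=0:+1/2304 = 1/2304
⇒ 3j(2 4 6; 0 0 0)² = 5/143, sgn +1
Racah Σ t=0..0: t=0:+1/241920 = 1/241920
⇒ 3j(2 4 6; 1 -4 3)² = 1/715, sgn -1
4πI² = N·(3j₀)²·(3jₘ)² = 45/1573
I = -1·√(0.0286078/4π) = -0.04771303

-0.047713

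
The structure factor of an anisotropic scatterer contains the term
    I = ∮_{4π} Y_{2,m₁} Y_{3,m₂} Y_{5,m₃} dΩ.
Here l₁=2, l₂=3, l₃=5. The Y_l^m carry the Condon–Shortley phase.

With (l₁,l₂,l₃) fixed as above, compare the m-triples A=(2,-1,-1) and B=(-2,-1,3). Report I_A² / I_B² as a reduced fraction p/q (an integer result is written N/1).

Same 2,3,5: normalisation and zero-m 3j drop out of the ratio.
A: Δ: 0! 4! 6! / 11! → 1/2310; sum: t=0:+1/1152 = 1/1152; 3j²(2 3 5; 2 -1 -1) = Δ·Π!·Σ² = 1/154  (sign +1)
B: Δ: 0! 4! 6! / 11! → 1/2310; sum: t=0:+1/1152 = 1/1152; 3j²(2 3 5; -2 -1 3) = Δ·Π!·Σ² = 1/33  (sign +1)
I_A²/I_B² = (1/154)/(1/33) = 3/14

3/14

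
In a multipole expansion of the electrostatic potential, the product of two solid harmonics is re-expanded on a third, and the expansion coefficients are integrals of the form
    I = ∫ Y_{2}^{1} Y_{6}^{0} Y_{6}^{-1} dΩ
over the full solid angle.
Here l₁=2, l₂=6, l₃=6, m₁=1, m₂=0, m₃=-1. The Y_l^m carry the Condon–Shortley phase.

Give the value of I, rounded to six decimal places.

m-sum 0 ✓  L=14 even ✓  4≤6≤8 ✓
Π(2lᵢ+1) = 5×13×13 = 845
triangle coeff Δ(2,6,6) = 1/90090
Σ_t [0,2]: t=0:+1/69120 t=1:−1/14400 t=2:+1/69120 = -7/172800
(3j)²=14/715 [(2 6 6; 0 0 0)], sign=-1
Σ_t [0,1]: t=0:+1/34560 t=1:−1/28800 = -1/172800
(3j)²=1/1430 [(2 6 6; 1 0 -1)], sign=+1
⇒ 4πI² = 7/605
I = (-1)√(7/605/(4π)) = -0.03034355

-0.030344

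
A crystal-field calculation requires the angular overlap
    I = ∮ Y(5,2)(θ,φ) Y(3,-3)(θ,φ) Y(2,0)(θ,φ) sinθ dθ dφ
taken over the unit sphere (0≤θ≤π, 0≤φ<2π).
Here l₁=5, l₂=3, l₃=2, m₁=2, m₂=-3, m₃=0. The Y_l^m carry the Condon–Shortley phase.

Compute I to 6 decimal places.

2 − 3 + 0 = -1 ≠ 0: azimuthal integral kills it; I = 0

0.000000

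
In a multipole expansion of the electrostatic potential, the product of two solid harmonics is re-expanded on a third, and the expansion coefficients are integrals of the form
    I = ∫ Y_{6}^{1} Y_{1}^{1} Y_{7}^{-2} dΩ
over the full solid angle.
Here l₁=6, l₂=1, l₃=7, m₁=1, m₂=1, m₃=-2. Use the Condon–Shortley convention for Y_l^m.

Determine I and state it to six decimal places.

m-sum 0 ✓  L=14 even ✓  5≤7≤7 ✓
Π(2lᵢ+1) = 13×3×15 = 585
triangle coeff Δ(6,1,7) = 1/1365
Σ_t [0,0]: t=0:+1/518400 = 1/518400
(3j)²=7/195 [(6 1 7; 0 0 0)], sign=-1
Σ_t [0,0]: t=0:+1/1209600 = 1/1209600
(3j)²=12/455 [(6 1 7; 1 1 -2)], sign=-1
⇒ 4πI² = 36/65
I = (+1)√(36/65/(4π)) = 0.20993732

0.209937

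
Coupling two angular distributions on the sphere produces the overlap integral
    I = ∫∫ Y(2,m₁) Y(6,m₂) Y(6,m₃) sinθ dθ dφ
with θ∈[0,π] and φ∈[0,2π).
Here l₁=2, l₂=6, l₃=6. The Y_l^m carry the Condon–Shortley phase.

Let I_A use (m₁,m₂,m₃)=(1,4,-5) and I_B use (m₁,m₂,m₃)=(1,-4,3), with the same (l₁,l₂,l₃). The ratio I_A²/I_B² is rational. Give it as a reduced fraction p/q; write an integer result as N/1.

Same 2,6,6: normalisation and zero-m 3j drop out of the ratio.
A: Δ: 2! 2! 10! / 15! → 1/90090; sum: t=0:+1/7257600 t=1:−1/725760 = -1/806400; 3j²(2 6 6; 1 4 -5) = Δ·Π!·Σ² = 27/910  (sign +1)
B: Δ: 2! 2! 10! / 15! → 1/90090; sum: t=0:+1/161280 t=1:−1/725760 = 1/207360; 3j²(2 6 6; 1 -4 3) = Δ·Π!·Σ² = 7/286  (sign -1)
I_A²/I_B² = (27/910)/(7/286) = 297/245

297/245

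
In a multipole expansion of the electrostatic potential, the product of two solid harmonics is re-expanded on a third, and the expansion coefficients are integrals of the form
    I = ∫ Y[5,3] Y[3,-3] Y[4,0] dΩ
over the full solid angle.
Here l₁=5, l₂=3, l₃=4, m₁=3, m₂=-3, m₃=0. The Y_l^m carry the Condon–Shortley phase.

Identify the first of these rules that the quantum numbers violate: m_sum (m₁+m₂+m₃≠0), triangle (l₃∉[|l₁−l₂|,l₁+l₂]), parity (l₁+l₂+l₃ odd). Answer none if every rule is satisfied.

Σmᵢ = 0  ✓
l₃∈[|l₁−l₂|,l₁+l₂]=[2,8], have l₃=4  ✓
Σlᵢ = 12 ⇒ even  ✓

none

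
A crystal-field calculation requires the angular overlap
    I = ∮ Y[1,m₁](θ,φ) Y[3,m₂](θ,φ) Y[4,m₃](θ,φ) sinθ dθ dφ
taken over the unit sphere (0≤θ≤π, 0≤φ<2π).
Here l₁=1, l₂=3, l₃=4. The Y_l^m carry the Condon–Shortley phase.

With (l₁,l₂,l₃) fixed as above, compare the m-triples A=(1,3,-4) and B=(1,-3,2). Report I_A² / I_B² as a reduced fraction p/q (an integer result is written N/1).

Shared (l₁,l₂,l₃)=(1,3,4): N and (l;000)² cancel in I_A²/I_B².
A: Δ = 0!·2!·6!/9! = 1/252; Racah Σ t=0..0: t=0:+1/1440 = 1/1440; ⇒ 3j(1 3 4; 1 3 -4)² = 1/9, sgn +1
B: Δ = 0!·2!·6!/9! = 1/252; Racah Σ t=0..0: t=0:+1/1440 = 1/1440; ⇒ 3j(1 3 4; 1 -3 2)² = 1/252, sgn +1
I_A²/I_B² = (1/9)/(1/252) = 28/1

28/1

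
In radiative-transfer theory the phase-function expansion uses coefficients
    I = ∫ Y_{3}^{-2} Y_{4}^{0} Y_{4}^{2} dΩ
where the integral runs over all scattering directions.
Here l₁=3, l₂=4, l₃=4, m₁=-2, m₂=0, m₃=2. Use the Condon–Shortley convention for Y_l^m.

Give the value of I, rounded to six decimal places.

L=11 odd ⇒ parity kills the (l;000) factor ⇒ I = 0

0.000000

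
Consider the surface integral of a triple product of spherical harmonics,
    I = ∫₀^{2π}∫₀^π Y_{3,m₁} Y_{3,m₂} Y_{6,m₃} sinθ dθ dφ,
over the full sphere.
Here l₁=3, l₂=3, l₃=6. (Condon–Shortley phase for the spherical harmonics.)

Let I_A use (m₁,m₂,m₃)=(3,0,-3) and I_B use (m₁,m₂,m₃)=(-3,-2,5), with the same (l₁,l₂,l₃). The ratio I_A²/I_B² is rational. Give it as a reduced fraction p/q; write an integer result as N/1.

l's match ⇒ only the (l;m) 3-j factors differ between A and B.
A: triangle coeff Δ(3,3,6) = 1/12012; Σ_t [0,0]: t=0:+1/25920 = 1/25920; (3j)²=1/143 [(3 3 6; 3 0 -3)], sign=-1
B: triangle coeff Δ(3,3,6) = 1/12012; Σ_t [0,0]: t=0:+1/86400 = 1/86400; (3j)²=1/26 [(3 3 6; -3 -2 5)], sign=-1
I_A²/I_B² = (1/143)/(1/26) = 2/11

2/11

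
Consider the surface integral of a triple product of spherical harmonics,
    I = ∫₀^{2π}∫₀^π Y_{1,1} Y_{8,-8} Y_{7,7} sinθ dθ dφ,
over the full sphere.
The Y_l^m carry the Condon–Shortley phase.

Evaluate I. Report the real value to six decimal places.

Checks pass: Σm=0; 16 even; l₃=7∈[7,9].
(2·1+1)(2·8+1)(2·7+1) = 765
Δ: 2! 0! 14! / 17! → 1/2040
sum: t=1:−1/25401600 = -1/25401600
3j²(1 8 7; 0 0 0) = Δ·Π!·Σ² = 8/255  (sign +1)
sum: t=0:+1/174356582400 = 1/174356582400
3j²(1 8 7; 1 -8 7) = Δ·Π!·Σ² = 1/17  (sign +1)
combine: 4πI² = 765·8/255·1/17 = 24/17
take √, sign +1: I = 0.33517856

0.335179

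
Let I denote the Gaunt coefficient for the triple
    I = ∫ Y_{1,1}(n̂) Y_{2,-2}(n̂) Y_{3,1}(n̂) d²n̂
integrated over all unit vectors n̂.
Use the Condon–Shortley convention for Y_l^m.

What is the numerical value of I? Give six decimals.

Checks pass: Σm=0; 6 even; l₃=3∈[1,3].
(2·1+1)(2·2+1)(2·3+1) = 105
Δ: 0! 2! 4! / 7! → 1/105
sum: t=0:+1/4 = 1/4
3j²(1 2 3; 0 0 0) = Δ·Π!·Σ² = 3/35  (sign -1)
sum: t=0:+1/48 = 1/48
3j²(1 2 3; 1 -2 1) = Δ·Π!·Σ² = 1/105  (sign +1)
combine: 4πI² = 105·3/35·1/105 = 3/35
take √, sign -1: I = -0.08258890

-0.082589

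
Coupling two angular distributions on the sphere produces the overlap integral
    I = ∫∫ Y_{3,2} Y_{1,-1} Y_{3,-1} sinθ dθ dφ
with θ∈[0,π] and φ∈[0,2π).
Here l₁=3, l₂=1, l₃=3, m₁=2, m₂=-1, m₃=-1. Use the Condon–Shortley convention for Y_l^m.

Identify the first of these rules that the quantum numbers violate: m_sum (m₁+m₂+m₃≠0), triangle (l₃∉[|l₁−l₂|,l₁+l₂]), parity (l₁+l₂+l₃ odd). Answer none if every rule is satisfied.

m₁+m₂+m₃ = 2 − 1 − 1 = 0  ✓
triangle: |3−1|=2 ≤ l₃=3 ≤ 3+1=4  ✓
parity: l₁+l₂+l₃ = 7 is odd  ✗

parity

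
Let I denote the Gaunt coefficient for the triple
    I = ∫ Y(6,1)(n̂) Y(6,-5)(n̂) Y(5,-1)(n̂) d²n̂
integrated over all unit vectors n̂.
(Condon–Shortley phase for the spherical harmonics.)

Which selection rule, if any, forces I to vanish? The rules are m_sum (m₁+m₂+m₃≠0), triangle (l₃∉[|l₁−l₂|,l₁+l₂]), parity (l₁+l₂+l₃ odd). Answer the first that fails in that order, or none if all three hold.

m_sum

azimuthal sum: 1 − 5 − 1 = -5  ✗
0 ≤ 5 ≤ 12 (triangle on l)
L = 6 + 6 + 5 = 17 (odd)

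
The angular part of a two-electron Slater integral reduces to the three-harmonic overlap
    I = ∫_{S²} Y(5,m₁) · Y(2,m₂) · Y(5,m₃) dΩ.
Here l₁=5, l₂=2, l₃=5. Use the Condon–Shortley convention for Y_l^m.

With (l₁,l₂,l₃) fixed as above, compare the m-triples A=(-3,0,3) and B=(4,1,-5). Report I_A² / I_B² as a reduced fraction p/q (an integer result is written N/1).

1/135

Shared (l₁,l₂,l₃)=(5,2,5): N and (l;000)² cancel in I_A²/I_B².
A: Δ = 2!·8!·2!/13! = 1/38610; Racah Σ t=0..2: t=0:+1/161280 t=1:−1/5040 t=2:+1/5760 = -1/53760; ⇒ 3j(5 2 5; -3 0 3)² = 1/4290, sgn -1
B: Δ = 2!·8!·2!/13! = 1/38610; Racah Σ t=1..1: t=1:−1/80640 = -1/80640; ⇒ 3j(5 2 5; 4 1 -5)² = 9/286, sgn -1
I_A²/I_B² = (1/4290)/(9/286) = 1/135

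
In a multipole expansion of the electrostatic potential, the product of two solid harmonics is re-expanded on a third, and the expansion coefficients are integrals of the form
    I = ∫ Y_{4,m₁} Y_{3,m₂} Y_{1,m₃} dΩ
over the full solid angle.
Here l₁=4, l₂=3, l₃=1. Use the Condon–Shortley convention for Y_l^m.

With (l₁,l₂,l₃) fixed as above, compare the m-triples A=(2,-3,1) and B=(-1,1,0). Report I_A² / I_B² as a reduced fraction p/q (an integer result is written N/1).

Shared (l₁,l₂,l₃)=(4,3,1): N and (l;000)² cancel in I_A²/I_B².
A: Δ = 6!·2!·0!/9! = 1/252; Racah Σ t=0..0: t=0:+1/1440 = 1/1440; ⇒ 3j(4 3 1; 2 -3 1)² = 1/252, sgn +1
B: Δ = 6!·2!·0!/9! = 1/252; Racah Σ t=4..4: t=4:+1/48 = 1/48; ⇒ 3j(4 3 1; -1 1 0)² = 5/84, sgn -1
I_A²/I_B² = (1/252)/(5/84) = 1/15

1/15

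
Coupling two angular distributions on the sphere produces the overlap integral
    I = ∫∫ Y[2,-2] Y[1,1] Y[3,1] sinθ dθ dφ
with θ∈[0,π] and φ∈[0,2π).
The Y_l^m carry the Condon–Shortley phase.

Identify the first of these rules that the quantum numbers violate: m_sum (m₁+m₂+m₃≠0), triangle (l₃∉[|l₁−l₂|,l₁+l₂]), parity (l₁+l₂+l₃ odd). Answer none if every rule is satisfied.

none

m₁+m₂+m₃ = -2 + 1 + 1 = 0  ✓
triangle: |2−1|=1 ≤ l₃=3 ≤ 2+1=3  ✓
parity: l₁+l₂+l₃ = 6 is even  ✓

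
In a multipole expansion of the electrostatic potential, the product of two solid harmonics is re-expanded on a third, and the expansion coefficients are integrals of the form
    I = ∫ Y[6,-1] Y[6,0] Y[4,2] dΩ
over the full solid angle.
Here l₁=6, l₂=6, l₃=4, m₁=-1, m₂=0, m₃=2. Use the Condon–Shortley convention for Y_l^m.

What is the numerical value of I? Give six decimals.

-1 + 0 + 2 = 1 ≠ 0: azimuthal integral kills it; I = 0

0.000000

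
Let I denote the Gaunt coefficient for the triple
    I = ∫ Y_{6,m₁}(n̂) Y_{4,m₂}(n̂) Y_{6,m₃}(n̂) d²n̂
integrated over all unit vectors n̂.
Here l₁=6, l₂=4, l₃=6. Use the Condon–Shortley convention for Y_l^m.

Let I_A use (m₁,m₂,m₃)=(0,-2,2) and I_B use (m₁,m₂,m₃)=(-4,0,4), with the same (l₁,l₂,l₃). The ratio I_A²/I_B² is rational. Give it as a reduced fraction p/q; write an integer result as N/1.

Shared (l₁,l₂,l₃)=(6,4,6): N and (l;000)² cancel in I_A²/I_B².
A: Δ = 4!·8!·4!/17! = 1/15315300; Racah Σ t=0..2: t=0:+1/138240 t=1:−1/25920 t=2:+1/55296 = -11/829440; ⇒ 3j(6 4 6; 0 -2 2)² = 11/1326, sgn -1
B: Δ = 4!·8!·4!/17! = 1/15315300; Racah Σ t=2..4: t=2:+1/645120 t=3:−1/181440 t=4:+1/829440 = -1/362880; ⇒ 3j(6 4 6; -4 0 4)² = 256/17017, sgn -1
I_A²/I_B² = (11/1326)/(256/17017) = 847/1536

847/1536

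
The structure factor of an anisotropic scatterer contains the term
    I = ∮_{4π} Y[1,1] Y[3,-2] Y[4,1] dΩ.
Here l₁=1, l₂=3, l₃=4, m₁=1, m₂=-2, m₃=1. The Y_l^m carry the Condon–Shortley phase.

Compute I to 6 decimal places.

m-sum 0 ✓  L=8 even ✓  2≤4≤4 ✓
Π(2lᵢ+1) = 3×7×9 = 189
triangle coeff Δ(1,3,4) = 1/252
Σ_t [0,0]: t=0:+1/36 = 1/36
(3j)²=4/63 [(1 3 4; 0 0 0)], sign=+1
Σ_t [0,0]: t=0:+1/240 = 1/240
(3j)²=1/84 [(1 3 4; 1 -2 1)], sign=-1
⇒ 4πI² = 1/7
I = (-1)√(1/7/(4π)) = -0.10662181

-0.106622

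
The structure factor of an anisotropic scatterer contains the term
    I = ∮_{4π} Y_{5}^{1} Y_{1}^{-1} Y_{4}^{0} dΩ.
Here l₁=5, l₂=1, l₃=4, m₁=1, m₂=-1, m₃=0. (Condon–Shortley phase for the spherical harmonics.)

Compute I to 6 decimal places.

m-sum 0 ✓  L=10 even ✓  4≤4≤6 ✓
Π(2lᵢ+1) = 11×3×9 = 297
triangle coeff Δ(5,1,4) = 1/495
Σ_t [1,1]: t=1:−1/576 = -1/576
(3j)²=5/99 [(5 1 4; 0 0 0)], sign=-1
Σ_t [0,0]: t=0:+1/1152 = 1/1152
(3j)²=1/33 [(5 1 4; 1 -1 0)], sign=+1
⇒ 4πI² = 5/11
I = (-1)√(5/11/(4π)) = -0.19018827

-0.190188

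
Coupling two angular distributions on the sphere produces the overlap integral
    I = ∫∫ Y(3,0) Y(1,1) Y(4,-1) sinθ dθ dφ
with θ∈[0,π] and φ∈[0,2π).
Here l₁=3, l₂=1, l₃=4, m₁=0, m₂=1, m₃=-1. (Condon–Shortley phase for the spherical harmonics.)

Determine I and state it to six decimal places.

-0.194664

Rules hold: Σm=0, L=8 even, 2≤4≤4.
N = 7·3·9 = 189
Δ = 0!·6!·2!/9! = 1/252
Racah Σ t=0..0: t=0:+1/36 = 1/36
⇒ 3j(3 1 4; 0 0 0)² = 4/63, sgn +1
Racah Σ t=0..0: t=0:+1/72 = 1/72
⇒ 3j(3 1 4; 0 1 -1)² = 5/126, sgn -1
4πI² = N·(3j₀)²·(3jₘ)² = 10/21
I = -1·√(0.47619/4π) = -0.19466390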